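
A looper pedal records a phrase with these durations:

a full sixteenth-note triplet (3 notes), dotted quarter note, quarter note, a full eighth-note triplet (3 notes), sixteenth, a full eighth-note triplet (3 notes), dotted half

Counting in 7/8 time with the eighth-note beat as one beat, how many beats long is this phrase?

16.5

One eighth-note beat = 2 sixteenth notes.
Express everything in sixteenth notes: a full sixteenth-note triplet (3 notes) (three triplet sixteenths span one eighth) = 2; dotted quarter note = 6; quarter note = 4; a full eighth-note triplet (3 notes) (three triplet eighths span one quarter) = 4; sixteenth = 1; a full eighth-note triplet (3 notes) (three triplet eighths span one quarter) = 4; dotted half = 12.
Adding: 2 + 6 + 4 + 4 + 1 + 4 + 12 = 33.
33 ÷ 2 = 16.5 beats.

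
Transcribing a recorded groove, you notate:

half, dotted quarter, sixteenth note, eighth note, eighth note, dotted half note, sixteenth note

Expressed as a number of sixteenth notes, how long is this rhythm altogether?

32

Convert each value to sixteenth notes: half = 8; dotted quarter = 6; sixteenth note = 1; eighth note = 2; eighth note = 2; dotted half note = 12; sixteenth note = 1.
Adding: 8 + 6 + 1 + 2 + 2 + 12 + 1 = 32 sixteenth notes.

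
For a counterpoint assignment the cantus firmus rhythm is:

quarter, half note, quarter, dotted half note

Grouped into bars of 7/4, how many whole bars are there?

1

One bar of 7/4 = 7 quarter notes.
In quarter notes: quarter = 1; half note = 2; quarter = 1; dotted half note = 3.
Sum: 1 + 2 + 1 + 3 = 7.
7 ÷ 7 = 1 complete bar with 0 left over.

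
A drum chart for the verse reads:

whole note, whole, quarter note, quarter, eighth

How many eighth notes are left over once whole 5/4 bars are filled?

1

One bar of 5/4 = 10 eighth notes.
Convert each value to eighth notes: whole note = 8; whole = 8; quarter note = 2; quarter = 2; eighth = 1.
Altogether 8 + 8 + 2 + 2 + 1 = 21.
21 ÷ 10 = 2 complete bars with 1 eighth note remaining.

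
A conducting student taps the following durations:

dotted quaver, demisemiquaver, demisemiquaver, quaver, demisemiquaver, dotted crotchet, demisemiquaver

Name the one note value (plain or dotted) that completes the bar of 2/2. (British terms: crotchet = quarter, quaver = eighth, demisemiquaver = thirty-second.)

dotted eighth note

The bar of 2/2 = 32 thirty-second notes.
In thirty-second notes: dotted quaver = 6; demisemiquaver = 1; demisemiquaver = 1; quaver = 4; demisemiquaver = 1; dotted crotchet = 12; demisemiquaver = 1.
Total: 6 + 1 + 1 + 4 + 1 + 12 + 1 = 26.
Remaining: 32 − 26 = 6 thirty-second notes, which is a dotted eighth note.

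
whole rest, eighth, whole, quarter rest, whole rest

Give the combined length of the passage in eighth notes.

Express everything in eighth notes: whole rest = 8; eighth = 1; whole = 8; quarter rest = 2; whole rest = 8.
Adding: 8 + 1 + 8 + 2 + 8 = 27 eighth notes.

27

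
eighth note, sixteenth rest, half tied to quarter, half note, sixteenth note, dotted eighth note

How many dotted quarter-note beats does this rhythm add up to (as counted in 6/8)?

One dotted quarter-note beat = 6 sixteenth notes.
Each duration in sixteenth notes: eighth note = 2; sixteenth rest = 1; half tied to quarter (half + quarter) = 12; half note = 8; sixteenth note = 1; dotted eighth note = 3.
Altogether 2 + 1 + 12 + 8 + 1 + 3 = 27.
27 ÷ 6 = 4.5 beats.

4.5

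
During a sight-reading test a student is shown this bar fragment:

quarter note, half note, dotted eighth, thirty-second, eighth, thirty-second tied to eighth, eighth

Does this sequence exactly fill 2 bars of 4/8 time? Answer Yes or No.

One bar of 4/8 = 16 thirty-second notes, so 2 bars = 32.
Each duration in thirty-second notes: quarter note = 8; half note = 16; dotted eighth = 6; thirty-second = 1; eighth = 4; thirty-second tied to eighth (thirty-second + eighth) = 5; eighth = 4.
Total: 8 + 16 + 6 + 1 + 4 + 5 + 4 = 44.
44 exceeds 32, so the answer is No.

No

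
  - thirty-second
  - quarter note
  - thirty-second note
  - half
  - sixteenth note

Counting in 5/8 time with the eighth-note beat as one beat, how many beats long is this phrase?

7

One eighth-note beat = 4 thirty-second notes.
In thirty-second notes: thirty-second = 1; quarter note = 8; thirty-second note = 1; half = 16; sixteenth note = 2.
Sum: 1 + 8 + 1 + 16 + 2 = 28.
28 ÷ 4 = 7 beats.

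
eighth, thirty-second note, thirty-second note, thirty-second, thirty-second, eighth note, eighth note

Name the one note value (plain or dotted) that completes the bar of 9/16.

The bar of 9/16 = 18 thirty-second notes.
Working in thirty-second notes: eighth = 4; thirty-second note = 1; thirty-second note = 1; thirty-second = 1; thirty-second = 1; eighth note = 4; eighth note = 4.
Adding: 4 + 1 + 1 + 1 + 1 + 4 + 4 = 16.
Remaining: 18 − 16 = 2 thirty-second notes, which is a sixteenth note.

sixteenth note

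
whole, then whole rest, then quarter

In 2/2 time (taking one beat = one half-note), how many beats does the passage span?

4.5

One half-note beat = 2 quarter notes.
Convert each value to quarter notes: whole = 4; whole rest = 4; quarter = 1.
Total: 4 + 4 + 1 = 9.
9 ÷ 2 = 4.5 beats.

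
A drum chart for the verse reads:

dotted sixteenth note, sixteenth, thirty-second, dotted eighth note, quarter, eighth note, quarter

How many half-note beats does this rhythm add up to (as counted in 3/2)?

One half-note beat = 16 thirty-second notes.
Working in thirty-second notes: dotted sixteenth note = 3; sixteenth = 2; thirty-second = 1; dotted eighth note = 6; quarter = 8; eighth note = 4; quarter = 8.
Sum: 3 + 2 + 1 + 6 + 8 + 4 + 8 = 32.
32 ÷ 16 = 2 beats.

2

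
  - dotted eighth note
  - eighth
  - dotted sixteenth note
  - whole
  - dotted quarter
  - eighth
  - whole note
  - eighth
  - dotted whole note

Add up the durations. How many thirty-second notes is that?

Express everything in thirty-second notes: dotted eighth note = 6; eighth = 4; dotted sixteenth note = 3; whole = 32; dotted quarter = 12; eighth = 4; whole note = 32; eighth = 4; dotted whole note = 48.
Sum: 6 + 4 + 3 + 32 + 12 + 4 + 32 + 4 + 48 = 145 thirty-second notes.

145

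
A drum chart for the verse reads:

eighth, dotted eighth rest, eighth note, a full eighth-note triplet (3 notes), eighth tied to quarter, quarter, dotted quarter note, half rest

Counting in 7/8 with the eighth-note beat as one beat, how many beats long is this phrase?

One eighth-note beat = 2 sixteenth notes.
In sixteenth notes: eighth = 2; dotted eighth rest = 3; eighth note = 2; a full eighth-note triplet (3 notes) (three triplet eighths span one quarter) = 4; eighth tied to quarter (eighth + quarter) = 6; quarter = 4; dotted quarter note = 6; half rest = 8.
Total: 2 + 3 + 2 + 4 + 6 + 4 + 6 + 8 = 35.
35 ÷ 2 = 17.5 beats.

17.5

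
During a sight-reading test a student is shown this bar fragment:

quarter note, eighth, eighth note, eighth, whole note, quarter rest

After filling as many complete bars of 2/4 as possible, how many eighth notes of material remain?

3

One bar of 2/4 = 4 eighth notes.
Working in eighth notes: quarter note = 2; eighth = 1; eighth note = 1; eighth = 1; whole note = 8; quarter rest = 2.
Total: 2 + 1 + 1 + 1 + 8 + 2 = 15.
15 ÷ 4 = 3 complete bars with 3 eighth notes remaining.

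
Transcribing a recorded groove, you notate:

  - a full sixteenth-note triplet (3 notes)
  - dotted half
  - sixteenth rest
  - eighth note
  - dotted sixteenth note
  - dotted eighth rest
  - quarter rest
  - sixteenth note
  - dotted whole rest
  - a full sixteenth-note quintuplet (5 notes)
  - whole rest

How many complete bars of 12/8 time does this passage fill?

One bar of 12/8 = 48 thirty-second notes.
Convert each value to thirty-second notes: a full sixteenth-note triplet (3 notes) (three triplet sixteenths span one eighth) = 4; dotted half = 24; sixteenth rest = 2; eighth note = 4; dotted sixteenth note = 3; dotted eighth rest = 6; quarter rest = 8; sixteenth note = 2; dotted whole rest = 48; a full sixteenth-note quintuplet (5 notes) (five quintuplet sixteenths span one quarter) = 8; whole rest = 32.
Adding: 4 + 24 + 2 + 4 + 3 + 6 + 8 + 2 + 48 + 8 + 32 = 141.
141 ÷ 48 = 2 complete bars with 45 left over.

2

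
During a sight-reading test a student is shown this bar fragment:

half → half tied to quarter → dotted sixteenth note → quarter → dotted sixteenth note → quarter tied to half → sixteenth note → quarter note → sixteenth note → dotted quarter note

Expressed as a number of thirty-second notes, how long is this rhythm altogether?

Convert each value to thirty-second notes: half = 16; half tied to quarter (half + quarter) = 24; dotted sixteenth note = 3; quarter = 8; dotted sixteenth note = 3; quarter tied to half (quarter + half) = 24; sixteenth note = 2; quarter note = 8; sixteenth note = 2; dotted quarter note = 12.
Adding: 16 + 24 + 3 + 8 + 3 + 24 + 2 + 8 + 2 + 12 = 102 thirty-second notes.

102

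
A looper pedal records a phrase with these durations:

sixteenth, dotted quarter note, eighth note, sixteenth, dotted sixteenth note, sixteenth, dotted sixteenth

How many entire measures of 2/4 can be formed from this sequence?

1

One bar of 2/4 = 16 thirty-second notes.
Each duration in thirty-second notes: sixteenth = 2; dotted quarter note = 12; eighth note = 4; sixteenth = 2; dotted sixteenth note = 3; sixteenth = 2; dotted sixteenth = 3.
Altogether 2 + 12 + 4 + 2 + 3 + 2 + 3 = 28.
28 ÷ 16 = 1 complete bar with 12 left over.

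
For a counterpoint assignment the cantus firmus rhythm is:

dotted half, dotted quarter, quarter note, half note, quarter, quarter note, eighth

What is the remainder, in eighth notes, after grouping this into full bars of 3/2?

One bar of 3/2 = 12 eighth notes.
Convert each value to eighth notes: dotted half = 6; dotted quarter = 3; quarter note = 2; half note = 4; quarter = 2; quarter note = 2; eighth = 1.
Altogether 6 + 3 + 2 + 4 + 2 + 2 + 1 = 20.
20 ÷ 12 = 1 complete bar with 8 eighth notes remaining.

8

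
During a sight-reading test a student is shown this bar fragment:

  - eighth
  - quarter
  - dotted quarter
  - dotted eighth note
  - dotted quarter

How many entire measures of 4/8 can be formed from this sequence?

One bar of 4/8 = 8 sixteenth notes.
Working in sixteenth notes: eighth = 2; quarter = 4; dotted quarter = 6; dotted eighth note = 3; dotted quarter = 6.
Adding: 2 + 4 + 6 + 3 + 6 = 21.
21 ÷ 8 = 2 complete bars with 5 left over.

2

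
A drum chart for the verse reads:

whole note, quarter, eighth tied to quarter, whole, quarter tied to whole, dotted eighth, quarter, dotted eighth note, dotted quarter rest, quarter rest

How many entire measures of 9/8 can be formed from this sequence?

One bar of 9/8 = 18 sixteenth notes.
Working in sixteenth notes: whole note = 16; quarter = 4; eighth tied to quarter (eighth + quarter) = 6; whole = 16; quarter tied to whole (quarter + whole) = 20; dotted eighth = 3; quarter = 4; dotted eighth note = 3; dotted quarter rest = 6; quarter rest = 4.
Adding: 16 + 4 + 6 + 16 + 20 + 3 + 4 + 3 + 6 + 4 = 82.
82 ÷ 18 = 4 complete bars with 10 left over.

4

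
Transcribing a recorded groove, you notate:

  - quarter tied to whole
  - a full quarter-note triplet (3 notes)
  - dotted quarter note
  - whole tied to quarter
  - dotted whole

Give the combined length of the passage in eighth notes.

Each duration in eighth notes: quarter tied to whole (quarter + whole) = 10; a full quarter-note triplet (3 notes) (three triplet quarters span one half) = 4; dotted quarter note = 3; whole tied to quarter (whole + quarter) = 10; dotted whole = 12.
Altogether 10 + 4 + 3 + 10 + 12 = 39 eighth notes.

39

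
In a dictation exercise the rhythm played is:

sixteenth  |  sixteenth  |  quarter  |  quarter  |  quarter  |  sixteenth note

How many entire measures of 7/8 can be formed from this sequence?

1

One bar of 7/8 = 14 sixteenth notes.
Working in sixteenth notes: sixteenth = 1; sixteenth = 1; quarter = 4; quarter = 4; quarter = 4; sixteenth note = 1.
Adding: 1 + 1 + 4 + 4 + 4 + 1 = 15.
15 ÷ 14 = 1 complete bar with 1 left over.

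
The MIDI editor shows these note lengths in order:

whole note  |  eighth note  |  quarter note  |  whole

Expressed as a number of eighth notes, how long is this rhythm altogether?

19

Express everything in eighth notes: whole note = 8; eighth note = 1; quarter note = 2; whole = 8.
Sum: 8 + 1 + 2 + 8 = 19 eighth notes.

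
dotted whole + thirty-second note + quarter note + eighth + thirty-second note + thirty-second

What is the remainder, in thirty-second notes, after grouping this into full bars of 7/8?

One bar of 7/8 = 28 thirty-second notes.
Working in thirty-second notes: dotted whole = 48; thirty-second note = 1; quarter note = 8; eighth = 4; thirty-second note = 1; thirty-second = 1.
Adding: 48 + 1 + 8 + 4 + 1 + 1 = 63.
63 ÷ 28 = 2 complete bars with 7 thirty-second notes remaining.

7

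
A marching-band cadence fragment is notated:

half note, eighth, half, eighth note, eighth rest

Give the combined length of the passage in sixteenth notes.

22

Working in sixteenth notes: half note = 8; eighth = 2; half = 8; eighth note = 2; eighth rest = 2.
Adding: 8 + 2 + 8 + 2 + 2 = 22 sixteenth notes.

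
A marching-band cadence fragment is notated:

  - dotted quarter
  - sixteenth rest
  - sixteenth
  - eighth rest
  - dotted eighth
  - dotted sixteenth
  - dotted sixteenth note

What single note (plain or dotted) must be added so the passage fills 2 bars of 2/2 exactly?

2 bars of 2/2 = 64 thirty-second notes.
Convert each value to thirty-second notes: dotted quarter = 12; sixteenth rest = 2; sixteenth = 2; eighth rest = 4; dotted eighth = 6; dotted sixteenth = 3; dotted sixteenth note = 3.
Total: 12 + 2 + 2 + 4 + 6 + 3 + 3 = 32.
Remaining: 64 − 32 = 32 thirty-second notes, which is a whole note.

whole note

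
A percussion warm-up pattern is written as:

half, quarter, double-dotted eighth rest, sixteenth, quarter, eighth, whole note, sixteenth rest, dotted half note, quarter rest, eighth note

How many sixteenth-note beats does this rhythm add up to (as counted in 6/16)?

One sixteenth-note beat = 2 thirty-second notes.
Each duration in thirty-second notes: half = 16; quarter = 8; double-dotted eighth rest = 7; sixteenth = 2; quarter = 8; eighth = 4; whole note = 32; sixteenth rest = 2; dotted half note = 24; quarter rest = 8; eighth note = 4.
Altogether 16 + 8 + 7 + 2 + 8 + 4 + 32 + 2 + 24 + 8 + 4 = 115.
115 ÷ 2 = 57.5 beats.

57.5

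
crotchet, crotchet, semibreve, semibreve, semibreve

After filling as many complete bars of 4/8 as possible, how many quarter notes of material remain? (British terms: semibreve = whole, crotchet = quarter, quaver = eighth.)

0

One bar of 4/8 = 2 quarter notes.
In quarter notes: crotchet = 1; crotchet = 1; semibreve = 4; semibreve = 4; semibreve = 4.
Total: 1 + 1 + 4 + 4 + 4 = 14.
14 ÷ 2 = 7 complete bars with 0 quarter notes remaining.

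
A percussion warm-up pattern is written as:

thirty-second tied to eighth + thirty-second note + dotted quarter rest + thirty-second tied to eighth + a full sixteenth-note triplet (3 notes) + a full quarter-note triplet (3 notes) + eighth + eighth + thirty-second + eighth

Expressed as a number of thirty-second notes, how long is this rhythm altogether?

56

Convert each value to thirty-second notes: thirty-second tied to eighth (thirty-second + eighth) = 5; thirty-second note = 1; dotted quarter rest = 12; thirty-second tied to eighth (thirty-second + eighth) = 5; a full sixteenth-note triplet (3 notes) (three triplet sixteenths span one eighth) = 4; a full quarter-note triplet (3 notes) (three triplet quarters span one half) = 16; eighth = 4; eighth = 4; thirty-second = 1; eighth = 4.
Sum: 5 + 1 + 12 + 5 + 4 + 16 + 4 + 4 + 1 + 4 = 56 thirty-second notes.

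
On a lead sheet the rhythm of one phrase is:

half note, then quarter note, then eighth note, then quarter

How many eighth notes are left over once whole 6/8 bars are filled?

One bar of 6/8 = 6 eighth notes.
Each duration in eighth notes: half note = 4; quarter note = 2; eighth note = 1; quarter = 2.
Total: 4 + 2 + 1 + 2 = 9.
9 ÷ 6 = 1 complete bar with 3 eighth notes remaining.

3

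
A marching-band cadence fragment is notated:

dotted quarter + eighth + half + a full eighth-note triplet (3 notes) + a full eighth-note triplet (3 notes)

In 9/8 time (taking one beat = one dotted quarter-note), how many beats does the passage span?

One dotted quarter-note beat = 3 eighth notes.
Express everything in eighth notes: dotted quarter = 3; eighth = 1; half = 4; a full eighth-note triplet (3 notes) (three triplet eighths span one quarter) = 2; a full eighth-note triplet (3 notes) (three triplet eighths span one quarter) = 2.
Total: 3 + 1 + 4 + 2 + 2 = 12.
12 ÷ 3 = 4 beats.

4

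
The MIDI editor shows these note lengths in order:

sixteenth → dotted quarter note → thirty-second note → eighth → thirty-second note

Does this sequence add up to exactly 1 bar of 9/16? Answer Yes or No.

One bar of 9/16 = 18 thirty-second notes.
Express everything in thirty-second notes: sixteenth = 2; dotted quarter note = 12; thirty-second note = 1; eighth = 4; thirty-second note = 1.
Total: 2 + 12 + 1 + 4 + 1 = 20.
20 exceeds 18, so the answer is No.

No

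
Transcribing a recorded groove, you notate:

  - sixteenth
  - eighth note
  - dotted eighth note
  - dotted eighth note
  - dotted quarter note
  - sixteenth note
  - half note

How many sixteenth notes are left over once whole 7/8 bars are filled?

10

One bar of 7/8 = 14 sixteenth notes.
Express everything in sixteenth notes: sixteenth = 1; eighth note = 2; dotted eighth note = 3; dotted eighth note = 3; dotted quarter note = 6; sixteenth note = 1; half note = 8.
Total: 1 + 2 + 3 + 3 + 6 + 1 + 8 = 24.
24 ÷ 14 = 1 complete bar with 10 sixteenth notes remaining.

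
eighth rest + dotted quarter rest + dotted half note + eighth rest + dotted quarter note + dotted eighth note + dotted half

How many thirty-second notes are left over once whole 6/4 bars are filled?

One bar of 6/4 = 24 sixteenth notes.
Each duration in sixteenth notes: eighth rest = 2; dotted quarter rest = 6; dotted half note = 12; eighth rest = 2; dotted quarter note = 6; dotted eighth note = 3; dotted half = 12.
Sum: 2 + 6 + 12 + 2 + 6 + 3 + 12 = 43.
43 ÷ 24 = 1 complete bar with 19 sixteenth notes remaining = 38 thirty-second notes.

38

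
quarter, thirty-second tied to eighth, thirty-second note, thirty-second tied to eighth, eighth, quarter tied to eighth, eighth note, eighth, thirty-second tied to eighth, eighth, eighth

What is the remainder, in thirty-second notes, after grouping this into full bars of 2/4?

8

One bar of 2/4 = 16 thirty-second notes.
Working in thirty-second notes: quarter = 8; thirty-second tied to eighth (thirty-second + eighth) = 5; thirty-second note = 1; thirty-second tied to eighth (thirty-second + eighth) = 5; eighth = 4; quarter tied to eighth (quarter + eighth) = 12; eighth note = 4; eighth = 4; thirty-second tied to eighth (thirty-second + eighth) = 5; eighth = 4; eighth = 4.
Total: 8 + 5 + 1 + 5 + 4 + 12 + 4 + 4 + 5 + 4 + 4 = 56.
56 ÷ 16 = 3 complete bars with 8 thirty-second notes remaining.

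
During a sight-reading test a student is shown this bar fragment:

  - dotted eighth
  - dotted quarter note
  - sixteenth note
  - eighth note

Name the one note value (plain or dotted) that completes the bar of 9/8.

The bar of 9/8 = 18 sixteenth notes.
Each duration in sixteenth notes: dotted eighth = 3; dotted quarter note = 6; sixteenth note = 1; eighth note = 2.
Adding: 3 + 6 + 1 + 2 = 12.
Remaining: 18 − 12 = 6 sixteenth notes, which is a dotted quarter note.

dotted quarter note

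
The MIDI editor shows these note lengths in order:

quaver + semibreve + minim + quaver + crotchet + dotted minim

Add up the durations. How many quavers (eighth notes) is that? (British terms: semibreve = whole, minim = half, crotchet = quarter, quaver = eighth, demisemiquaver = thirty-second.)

22

Express everything in eighth notes: quaver = 1; semibreve = 8; minim = 4; quaver = 1; crotchet = 2; dotted minim = 6.
Altogether 1 + 8 + 4 + 1 + 2 + 6 = 22 eighth notes.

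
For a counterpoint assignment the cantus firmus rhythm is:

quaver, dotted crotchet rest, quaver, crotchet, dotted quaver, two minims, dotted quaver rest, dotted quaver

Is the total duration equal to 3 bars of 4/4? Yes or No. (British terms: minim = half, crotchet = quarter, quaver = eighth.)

No

One bar of 4/4 = 16 sixteenth notes, so 3 bars = 48.
In sixteenth notes: quaver = 2; dotted crotchet rest = 6; quaver = 2; crotchet = 4; dotted quaver = 3; minim = 8; minim = 8; dotted quaver rest = 3; dotted quaver = 3.
Altogether 2 + 6 + 2 + 4 + 3 + 8 + 8 + 3 + 3 = 39.
39 falls short of 48, so the answer is No.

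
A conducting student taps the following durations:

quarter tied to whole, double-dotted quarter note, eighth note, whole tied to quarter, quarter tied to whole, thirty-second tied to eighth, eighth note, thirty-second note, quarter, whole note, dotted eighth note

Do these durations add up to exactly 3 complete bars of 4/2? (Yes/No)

One bar of 4/2 = 64 thirty-second notes, so 3 bars = 192.
Each duration in thirty-second notes: quarter tied to whole (quarter + whole) = 40; double-dotted quarter note = 14; eighth note = 4; whole tied to quarter (whole + quarter) = 40; quarter tied to whole (quarter + whole) = 40; thirty-second tied to eighth (thirty-second + eighth) = 5; eighth note = 4; thirty-second note = 1; quarter = 8; whole note = 32; dotted eighth note = 6.
Altogether 40 + 14 + 4 + 40 + 40 + 5 + 4 + 1 + 8 + 32 + 6 = 194.
194 exceeds 192, so the answer is No.

No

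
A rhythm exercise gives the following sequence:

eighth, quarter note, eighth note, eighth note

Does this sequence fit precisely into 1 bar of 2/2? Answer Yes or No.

No

One bar of 2/2 = 8 eighth notes.
Convert each value to eighth notes: eighth = 1; quarter note = 2; eighth note = 1; eighth note = 1.
Adding: 1 + 2 + 1 + 1 = 5.
5 falls short of 8, so the answer is No.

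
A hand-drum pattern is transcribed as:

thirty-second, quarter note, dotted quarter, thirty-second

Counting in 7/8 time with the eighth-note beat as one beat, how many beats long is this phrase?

One eighth-note beat = 4 thirty-second notes.
Working in thirty-second notes: thirty-second = 1; quarter note = 8; dotted quarter = 12; thirty-second = 1.
Total: 1 + 8 + 12 + 1 = 22.
22 ÷ 4 = 5.5 beats.

5.5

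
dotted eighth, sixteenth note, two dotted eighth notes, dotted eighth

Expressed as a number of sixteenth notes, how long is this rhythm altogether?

In sixteenth notes: dotted eighth = 3; sixteenth note = 1; dotted eighth note = 3; dotted eighth note = 3; dotted eighth = 3.
Sum: 3 + 1 + 3 + 3 + 3 = 13 sixteenth notes.

13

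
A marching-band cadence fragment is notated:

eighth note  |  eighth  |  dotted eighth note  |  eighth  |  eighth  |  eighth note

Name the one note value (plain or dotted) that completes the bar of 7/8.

sixteenth note

The bar of 7/8 = 14 sixteenth notes.
Express everything in sixteenth notes: eighth note = 2; eighth = 2; dotted eighth note = 3; eighth = 2; eighth = 2; eighth note = 2.
Altogether 2 + 2 + 3 + 2 + 2 + 2 = 13.
Remaining: 14 − 13 = 1 sixteenth note, which is a sixteenth note.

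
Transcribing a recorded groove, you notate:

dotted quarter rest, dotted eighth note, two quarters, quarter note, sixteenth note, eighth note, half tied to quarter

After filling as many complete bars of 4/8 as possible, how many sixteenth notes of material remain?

4

One bar of 4/8 = 8 sixteenth notes.
Each duration in sixteenth notes: dotted quarter rest = 6; dotted eighth note = 3; quarter = 4; quarter = 4; quarter note = 4; sixteenth note = 1; eighth note = 2; half tied to quarter (half + quarter) = 12.
Sum: 6 + 3 + 4 + 4 + 4 + 1 + 2 + 12 = 36.
36 ÷ 8 = 4 complete bars with 4 sixteenth notes remaining.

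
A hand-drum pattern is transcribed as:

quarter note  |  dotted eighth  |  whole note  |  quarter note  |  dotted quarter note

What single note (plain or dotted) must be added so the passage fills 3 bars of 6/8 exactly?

dotted eighth note

3 bars of 6/8 = 36 sixteenth notes.
Working in sixteenth notes: quarter note = 4; dotted eighth = 3; whole note = 16; quarter note = 4; dotted quarter note = 6.
Altogether 4 + 3 + 16 + 4 + 6 = 33.
Remaining: 36 − 33 = 3 sixteenth notes, which is a dotted eighth note.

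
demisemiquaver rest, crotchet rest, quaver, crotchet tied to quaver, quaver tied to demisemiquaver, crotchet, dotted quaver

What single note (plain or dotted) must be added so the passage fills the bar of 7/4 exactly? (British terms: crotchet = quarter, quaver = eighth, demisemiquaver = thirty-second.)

The bar of 7/4 = 56 thirty-second notes.
Working in thirty-second notes: demisemiquaver rest = 1; crotchet rest = 8; quaver = 4; crotchet tied to quaver (crotchet + quaver) = 12; quaver tied to demisemiquaver (quaver + demisemiquaver) = 5; crotchet = 8; dotted quaver = 6.
Altogether 1 + 8 + 4 + 12 + 5 + 8 + 6 = 44.
Remaining: 56 − 44 = 12 thirty-second notes, which is a dotted quarter note.

dotted quarter note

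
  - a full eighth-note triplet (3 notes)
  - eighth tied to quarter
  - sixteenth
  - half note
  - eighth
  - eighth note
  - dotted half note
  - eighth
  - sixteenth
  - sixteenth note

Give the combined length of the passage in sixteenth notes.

39

In sixteenth notes: a full eighth-note triplet (3 notes) (three triplet eighths span one quarter) = 4; eighth tied to quarter (eighth + quarter) = 6; sixteenth = 1; half note = 8; eighth = 2; eighth note = 2; dotted half note = 12; eighth = 2; sixteenth = 1; sixteenth note = 1.
Total: 4 + 6 + 1 + 8 + 2 + 2 + 12 + 2 + 1 + 1 = 39 sixteenth notes.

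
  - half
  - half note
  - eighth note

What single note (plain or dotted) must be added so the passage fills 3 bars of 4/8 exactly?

3 bars of 4/8 = 12 eighth notes.
Convert each value to eighth notes: half = 4; half note = 4; eighth note = 1.
Adding: 4 + 4 + 1 = 9.
Remaining: 12 − 9 = 3 eighth notes, which is a dotted quarter note.

dotted quarter note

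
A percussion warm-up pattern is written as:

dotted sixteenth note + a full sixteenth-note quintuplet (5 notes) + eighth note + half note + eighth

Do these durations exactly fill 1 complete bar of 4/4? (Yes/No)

No

One bar of 4/4 = 32 thirty-second notes.
Express everything in thirty-second notes: dotted sixteenth note = 3; a full sixteenth-note quintuplet (5 notes) (five quintuplet sixteenths span one quarter) = 8; eighth note = 4; half note = 16; eighth = 4.
Sum: 3 + 8 + 4 + 16 + 4 = 35.
35 exceeds 32, so the answer is No.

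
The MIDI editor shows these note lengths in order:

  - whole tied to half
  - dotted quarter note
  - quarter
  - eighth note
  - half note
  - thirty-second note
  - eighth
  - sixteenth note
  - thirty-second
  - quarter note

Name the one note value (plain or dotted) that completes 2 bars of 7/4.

quarter note

2 bars of 7/4 = 112 thirty-second notes.
Convert each value to thirty-second notes: whole tied to half (whole + half) = 48; dotted quarter note = 12; quarter = 8; eighth note = 4; half note = 16; thirty-second note = 1; eighth = 4; sixteenth note = 2; thirty-second = 1; quarter note = 8.
Adding: 48 + 12 + 8 + 4 + 16 + 1 + 4 + 2 + 1 + 8 = 104.
Remaining: 112 − 104 = 8 thirty-second notes, which is a quarter note.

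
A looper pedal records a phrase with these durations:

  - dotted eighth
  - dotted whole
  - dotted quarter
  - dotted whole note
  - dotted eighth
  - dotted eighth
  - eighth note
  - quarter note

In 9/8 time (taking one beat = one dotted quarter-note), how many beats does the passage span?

One dotted quarter-note beat = 6 sixteenth notes.
Express everything in sixteenth notes: dotted eighth = 3; dotted whole = 24; dotted quarter = 6; dotted whole note = 24; dotted eighth = 3; dotted eighth = 3; eighth note = 2; quarter note = 4.
Sum: 3 + 24 + 6 + 24 + 3 + 3 + 2 + 4 = 69.
69 ÷ 6 = 11.5 beats.

11.5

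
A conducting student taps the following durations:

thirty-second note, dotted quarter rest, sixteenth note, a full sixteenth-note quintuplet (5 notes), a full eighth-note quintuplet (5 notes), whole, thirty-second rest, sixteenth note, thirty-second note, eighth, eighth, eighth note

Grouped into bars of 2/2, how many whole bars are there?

2

One bar of 2/2 = 32 thirty-second notes.
Working in thirty-second notes: thirty-second note = 1; dotted quarter rest = 12; sixteenth note = 2; a full sixteenth-note quintuplet (5 notes) (five quintuplet sixteenths span one quarter) = 8; a full eighth-note quintuplet (5 notes) (five quintuplet eighths span one half) = 16; whole = 32; thirty-second rest = 1; sixteenth note = 2; thirty-second note = 1; eighth = 4; eighth = 4; eighth note = 4.
Adding: 1 + 12 + 2 + 8 + 16 + 32 + 1 + 2 + 1 + 4 + 4 + 4 = 87.
87 ÷ 32 = 2 complete bars with 23 left over.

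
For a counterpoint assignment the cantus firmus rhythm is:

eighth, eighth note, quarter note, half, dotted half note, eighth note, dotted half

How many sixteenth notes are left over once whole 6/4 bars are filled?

One bar of 6/4 = 12 eighth notes.
Each duration in eighth notes: eighth = 1; eighth note = 1; quarter note = 2; half = 4; dotted half note = 6; eighth note = 1; dotted half = 6.
Adding: 1 + 1 + 2 + 4 + 6 + 1 + 6 = 21.
21 ÷ 12 = 1 complete bar with 9 eighth notes remaining = 18 sixteenth notes.

18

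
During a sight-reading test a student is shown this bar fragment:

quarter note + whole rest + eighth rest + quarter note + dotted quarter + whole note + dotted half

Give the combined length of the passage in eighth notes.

Each duration in eighth notes: quarter note = 2; whole rest = 8; eighth rest = 1; quarter note = 2; dotted quarter = 3; whole note = 8; dotted half = 6.
Adding: 2 + 8 + 1 + 2 + 3 + 8 + 6 = 30 eighth notes.

30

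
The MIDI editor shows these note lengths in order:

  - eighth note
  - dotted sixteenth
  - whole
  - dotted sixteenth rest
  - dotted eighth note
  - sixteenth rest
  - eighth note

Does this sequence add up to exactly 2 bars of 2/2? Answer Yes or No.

No

One bar of 2/2 = 32 thirty-second notes, so 2 bars = 64.
Express everything in thirty-second notes: eighth note = 4; dotted sixteenth = 3; whole = 32; dotted sixteenth rest = 3; dotted eighth note = 6; sixteenth rest = 2; eighth note = 4.
Altogether 4 + 3 + 32 + 3 + 6 + 2 + 4 = 54.
54 falls short of 64, so the answer is No.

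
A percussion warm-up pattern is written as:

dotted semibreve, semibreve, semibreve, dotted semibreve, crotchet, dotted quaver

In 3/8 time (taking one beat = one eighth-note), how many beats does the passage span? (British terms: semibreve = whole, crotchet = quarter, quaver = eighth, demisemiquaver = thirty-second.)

43.5

One eighth-note beat = 2 sixteenth notes.
Working in sixteenth notes: dotted semibreve = 24; semibreve = 16; semibreve = 16; dotted semibreve = 24; crotchet = 4; dotted quaver = 3.
Total: 24 + 16 + 16 + 24 + 4 + 3 = 87.
87 ÷ 2 = 43.5 beats.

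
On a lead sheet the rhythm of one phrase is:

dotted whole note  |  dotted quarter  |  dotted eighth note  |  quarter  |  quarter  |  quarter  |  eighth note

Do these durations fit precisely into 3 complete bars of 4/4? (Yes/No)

No

One bar of 4/4 = 16 sixteenth notes, so 3 bars = 48.
Express everything in sixteenth notes: dotted whole note = 24; dotted quarter = 6; dotted eighth note = 3; quarter = 4; quarter = 4; quarter = 4; eighth note = 2.
Total: 24 + 6 + 3 + 4 + 4 + 4 + 2 = 47.
47 falls short of 48, so the answer is No.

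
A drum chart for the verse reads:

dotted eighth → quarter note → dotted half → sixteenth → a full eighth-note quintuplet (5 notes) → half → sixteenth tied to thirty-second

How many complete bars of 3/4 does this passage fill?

One bar of 3/4 = 24 thirty-second notes.
In thirty-second notes: dotted eighth = 6; quarter note = 8; dotted half = 24; sixteenth = 2; a full eighth-note quintuplet (5 notes) (five quintuplet eighths span one half) = 16; half = 16; sixteenth tied to thirty-second (sixteenth + thirty-second) = 3.
Altogether 6 + 8 + 24 + 2 + 16 + 16 + 3 = 75.
75 ÷ 24 = 3 complete bars with 3 left over.

3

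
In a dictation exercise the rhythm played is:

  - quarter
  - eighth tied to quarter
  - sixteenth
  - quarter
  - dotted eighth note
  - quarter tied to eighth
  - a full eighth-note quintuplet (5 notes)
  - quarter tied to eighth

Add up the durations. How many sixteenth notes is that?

38

Each duration in sixteenth notes: quarter = 4; eighth tied to quarter (eighth + quarter) = 6; sixteenth = 1; quarter = 4; dotted eighth note = 3; quarter tied to eighth (quarter + eighth) = 6; a full eighth-note quintuplet (5 notes) (five quintuplet eighths span one half) = 8; quarter tied to eighth (quarter + eighth) = 6.
Altogether 4 + 6 + 1 + 4 + 3 + 6 + 8 + 6 = 38 sixteenth notes.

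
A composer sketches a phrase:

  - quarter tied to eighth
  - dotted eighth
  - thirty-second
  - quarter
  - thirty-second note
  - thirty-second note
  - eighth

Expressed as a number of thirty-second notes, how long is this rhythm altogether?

Each duration in thirty-second notes: quarter tied to eighth (quarter + eighth) = 12; dotted eighth = 6; thirty-second = 1; quarter = 8; thirty-second note = 1; thirty-second note = 1; eighth = 4.
Altogether 12 + 6 + 1 + 8 + 1 + 1 + 4 = 33 thirty-second notes.

33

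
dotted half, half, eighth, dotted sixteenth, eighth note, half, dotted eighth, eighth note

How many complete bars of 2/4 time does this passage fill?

One bar of 2/4 = 16 thirty-second notes.
Each duration in thirty-second notes: dotted half = 24; half = 16; eighth = 4; dotted sixteenth = 3; eighth note = 4; half = 16; dotted eighth = 6; eighth note = 4.
Altogether 24 + 16 + 4 + 3 + 4 + 16 + 6 + 4 = 77.
77 ÷ 16 = 4 complete bars with 13 left over.

4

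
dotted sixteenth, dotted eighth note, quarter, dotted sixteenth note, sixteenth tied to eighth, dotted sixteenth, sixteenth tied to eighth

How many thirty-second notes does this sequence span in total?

Express everything in thirty-second notes: dotted sixteenth = 3; dotted eighth note = 6; quarter = 8; dotted sixteenth note = 3; sixteenth tied to eighth (sixteenth + eighth) = 6; dotted sixteenth = 3; sixteenth tied to eighth (sixteenth + eighth) = 6.
Adding: 3 + 6 + 8 + 3 + 6 + 3 + 6 = 35 thirty-second notes.

35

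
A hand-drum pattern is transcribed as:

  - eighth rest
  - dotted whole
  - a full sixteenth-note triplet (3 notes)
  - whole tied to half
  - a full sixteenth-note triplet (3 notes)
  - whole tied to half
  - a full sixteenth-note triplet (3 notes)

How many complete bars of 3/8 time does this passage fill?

One bar of 3/8 = 3 eighth notes.
Working in eighth notes: eighth rest = 1; dotted whole = 12; a full sixteenth-note triplet (3 notes) (three triplet sixteenths span one eighth) = 1; whole tied to half (whole + half) = 12; a full sixteenth-note triplet (3 notes) (three triplet sixteenths span one eighth) = 1; whole tied to half (whole + half) = 12; a full sixteenth-note triplet (3 notes) (three triplet sixteenths span one eighth) = 1.
Sum: 1 + 12 + 1 + 12 + 1 + 12 + 1 = 40.
40 ÷ 3 = 13 complete bars with 1 left over.

13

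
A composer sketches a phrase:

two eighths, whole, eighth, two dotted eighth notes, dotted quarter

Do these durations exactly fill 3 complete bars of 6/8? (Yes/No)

One bar of 6/8 = 12 sixteenth notes, so 3 bars = 36.
Working in sixteenth notes: eighth = 2; eighth = 2; whole = 16; eighth = 2; dotted eighth note = 3; dotted eighth note = 3; dotted quarter = 6.
Altogether 2 + 2 + 16 + 2 + 3 + 3 + 6 = 34.
34 falls short of 36, so the answer is No.

No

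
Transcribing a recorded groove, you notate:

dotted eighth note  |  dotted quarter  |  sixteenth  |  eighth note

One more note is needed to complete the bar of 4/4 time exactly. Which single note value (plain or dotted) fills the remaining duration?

quarter note

The bar of 4/4 = 16 sixteenth notes.
In sixteenth notes: dotted eighth note = 3; dotted quarter = 6; sixteenth = 1; eighth note = 2.
Total: 3 + 6 + 1 + 2 = 12.
Remaining: 16 − 12 = 4 sixteenth notes, which is a quarter note.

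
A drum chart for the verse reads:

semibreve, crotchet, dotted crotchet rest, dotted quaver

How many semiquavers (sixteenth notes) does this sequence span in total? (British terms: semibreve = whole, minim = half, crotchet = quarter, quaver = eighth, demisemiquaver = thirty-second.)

29

Working in sixteenth notes: semibreve = 16; crotchet = 4; dotted crotchet rest = 6; dotted quaver = 3.
Sum: 16 + 4 + 6 + 3 = 29 sixteenth notes.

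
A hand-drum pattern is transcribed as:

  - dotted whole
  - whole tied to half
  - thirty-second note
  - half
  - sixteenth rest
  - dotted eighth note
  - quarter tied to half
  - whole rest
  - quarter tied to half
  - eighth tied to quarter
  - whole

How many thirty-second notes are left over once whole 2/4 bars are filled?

One bar of 2/4 = 16 thirty-second notes.
Working in thirty-second notes: dotted whole = 48; whole tied to half (whole + half) = 48; thirty-second note = 1; half = 16; sixteenth rest = 2; dotted eighth note = 6; quarter tied to half (quarter + half) = 24; whole rest = 32; quarter tied to half (quarter + half) = 24; eighth tied to quarter (eighth + quarter) = 12; whole = 32.
Sum: 48 + 48 + 1 + 16 + 2 + 6 + 24 + 32 + 24 + 12 + 32 = 245.
245 ÷ 16 = 15 complete bars with 5 thirty-second notes remaining.

5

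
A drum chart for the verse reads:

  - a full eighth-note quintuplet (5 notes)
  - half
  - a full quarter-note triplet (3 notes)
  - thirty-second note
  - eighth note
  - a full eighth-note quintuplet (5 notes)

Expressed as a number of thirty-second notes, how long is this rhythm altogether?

Working in thirty-second notes: a full eighth-note quintuplet (5 notes) (five quintuplet eighths span one half) = 16; half = 16; a full quarter-note triplet (3 notes) (three triplet quarters span one half) = 16; thirty-second note = 1; eighth note = 4; a full eighth-note quintuplet (5 notes) (five quintuplet eighths span one half) = 16.
Adding: 16 + 16 + 16 + 1 + 4 + 16 = 69 thirty-second notes.

69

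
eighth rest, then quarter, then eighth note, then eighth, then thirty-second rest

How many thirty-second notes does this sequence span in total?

21

Convert each value to thirty-second notes: eighth rest = 4; quarter = 8; eighth note = 4; eighth = 4; thirty-second rest = 1.
Total: 4 + 8 + 4 + 4 + 1 = 21 thirty-second notes.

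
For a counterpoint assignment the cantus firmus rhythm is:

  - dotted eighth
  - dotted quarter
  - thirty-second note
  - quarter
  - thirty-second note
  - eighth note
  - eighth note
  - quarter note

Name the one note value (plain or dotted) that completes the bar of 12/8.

eighth note

The bar of 12/8 = 48 thirty-second notes.
Working in thirty-second notes: dotted eighth = 6; dotted quarter = 12; thirty-second note = 1; quarter = 8; thirty-second note = 1; eighth note = 4; eighth note = 4; quarter note = 8.
Sum: 6 + 12 + 1 + 8 + 1 + 4 + 4 + 8 = 44.
Remaining: 48 − 44 = 4 thirty-second notes, which is a eighth note.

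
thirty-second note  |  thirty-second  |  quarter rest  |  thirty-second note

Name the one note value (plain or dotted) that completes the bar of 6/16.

The bar of 6/16 = 12 thirty-second notes.
Express everything in thirty-second notes: thirty-second note = 1; thirty-second = 1; quarter rest = 8; thirty-second note = 1.
Altogether 1 + 1 + 8 + 1 = 11.
Remaining: 12 − 11 = 1 thirty-second note, which is a thirty-second note.

thirty-second note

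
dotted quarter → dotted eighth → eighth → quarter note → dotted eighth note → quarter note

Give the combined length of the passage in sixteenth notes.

22

Each duration in sixteenth notes: dotted quarter = 6; dotted eighth = 3; eighth = 2; quarter note = 4; dotted eighth note = 3; quarter note = 4.
Adding: 6 + 3 + 2 + 4 + 3 + 4 = 22 sixteenth notes.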